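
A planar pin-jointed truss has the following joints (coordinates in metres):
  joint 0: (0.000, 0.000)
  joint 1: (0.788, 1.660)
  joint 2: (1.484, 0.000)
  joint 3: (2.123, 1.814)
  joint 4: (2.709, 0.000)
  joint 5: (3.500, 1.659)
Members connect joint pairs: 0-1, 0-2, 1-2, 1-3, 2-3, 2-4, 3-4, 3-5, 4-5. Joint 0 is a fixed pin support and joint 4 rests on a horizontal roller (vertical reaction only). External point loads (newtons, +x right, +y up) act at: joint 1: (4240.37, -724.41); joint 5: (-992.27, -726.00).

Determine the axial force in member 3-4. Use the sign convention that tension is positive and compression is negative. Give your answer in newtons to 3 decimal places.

-2463.681

N=6 nodes, M=9 members, R=3 reactions → 2N=12, M+R=12
member 0 (0-1): L=1.8375, (cx,cy)=(0.4288,0.9034)
member 1 (0-2): L=1.4840, (cx,cy)=(1.0000,0.0000)
member 2 (1-2): L=1.8000, (cx,cy)=(0.3867,-0.9222)
member 3 (1-3): L=1.3439, (cx,cy)=(0.9934,0.1146)
member 4 (2-3): L=1.9233, (cx,cy)=(0.3322,0.9432)
member 5 (2-4): L=1.2250, (cx,cy)=(1.0000,0.0000)
member 6 (3-4): L=1.9063, (cx,cy)=(0.3074,-0.9516)
member 7 (3-5): L=1.3857, (cx,cy)=(0.9937,-0.1119)
member 8 (4-5): L=1.8379, (cx,cy)=(0.4304,0.9026)
solve A·x = −loads:
  F[0-1] = +1869.6438 N (tension)
  F[0-2] = +2446.3317 N (tension)
  F[1-2] = -2906.5029 N (compression)
  F[1-3] = -2330.1070 N (compression)
  F[2-3] = +2841.8770 N (tension)
  F[2-4] = +378.2761 N (tension)
  F[3-4] = -2463.6810 N (compression)
  F[3-5] = -617.0801 N (compression)
  F[4-5] = -880.7683 N (compression)
  Rx@0 = -3248.1000 N
  Ry@0 = -1689.0043 N
  Ry@4 = +3139.4143 N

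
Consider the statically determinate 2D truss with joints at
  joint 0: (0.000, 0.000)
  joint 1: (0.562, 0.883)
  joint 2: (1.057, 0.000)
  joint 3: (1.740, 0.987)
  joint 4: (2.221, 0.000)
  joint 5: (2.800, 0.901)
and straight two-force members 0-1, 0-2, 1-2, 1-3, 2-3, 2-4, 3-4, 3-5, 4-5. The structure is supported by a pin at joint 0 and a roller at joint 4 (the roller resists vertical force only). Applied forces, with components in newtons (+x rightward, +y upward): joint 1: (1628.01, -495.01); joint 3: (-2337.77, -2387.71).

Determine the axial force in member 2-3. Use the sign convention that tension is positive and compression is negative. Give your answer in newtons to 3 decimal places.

-658.074

N=6 nodes, M=9 members, R=3 reactions → 2N=12, M+R=12
member 0 (0-1): L=1.0467, (cx,cy)=(0.5369,0.8436)
member 1 (0-2): L=1.0570, (cx,cy)=(1.0000,0.0000)
member 2 (1-2): L=1.0123, (cx,cy)=(0.4890,-0.8723)
member 3 (1-3): L=1.1826, (cx,cy)=(0.9961,0.0879)
member 4 (2-3): L=1.2003, (cx,cy)=(0.5690,0.8223)
member 5 (2-4): L=1.1640, (cx,cy)=(1.0000,0.0000)
member 6 (3-4): L=1.0980, (cx,cy)=(0.4381,-0.8989)
member 7 (3-5): L=1.0635, (cx,cy)=(0.9967,-0.0809)
member 8 (4-5): L=1.0710, (cx,cy)=(0.5406,0.8413)
solve A·x = −loads:
  F[0-1] = -1515.4930 N (compression)
  F[0-2] = +103.9648 N (tension)
  F[1-2] = +620.3719 N (tension)
  F[1-3] = -2755.7704 N (compression)
  F[2-3] = -658.0741 N (compression)
  F[2-4] = +781.7914 N (tension)
  F[3-4] = -1784.5751 N (compression)
  F[3-5] = -0.0000 N (tension)
  F[4-5] = +0.0000 N (tension)
  Rx@0 = +709.7600 N
  Ry@0 = +1278.5035 N
  Ry@4 = +1604.2165 N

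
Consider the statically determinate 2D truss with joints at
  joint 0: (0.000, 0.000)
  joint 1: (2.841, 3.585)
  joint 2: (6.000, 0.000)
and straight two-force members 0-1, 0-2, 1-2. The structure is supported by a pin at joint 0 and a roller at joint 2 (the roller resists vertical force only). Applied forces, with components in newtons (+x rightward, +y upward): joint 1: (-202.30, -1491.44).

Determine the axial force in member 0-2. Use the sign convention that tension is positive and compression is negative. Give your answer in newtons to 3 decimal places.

515.770

N=3 nodes, M=3 members, R=3 reactions → 2N=6, M+R=6
member 0 (0-1): L=4.5742, (cx,cy)=(0.6211,0.7837)
member 1 (0-2): L=6.0000, (cx,cy)=(1.0000,0.0000)
member 2 (1-2): L=4.7782, (cx,cy)=(0.6611,-0.7503)
solve A·x = −loads:
  F[0-1] = -1156.1456 N (compression)
  F[0-2] = +515.7696 N (tension)
  F[1-2] = -780.1415 N (compression)
  Rx@0 = +202.3000 N
  Ry@0 = +906.1174 N
  Ry@2 = +585.3226 N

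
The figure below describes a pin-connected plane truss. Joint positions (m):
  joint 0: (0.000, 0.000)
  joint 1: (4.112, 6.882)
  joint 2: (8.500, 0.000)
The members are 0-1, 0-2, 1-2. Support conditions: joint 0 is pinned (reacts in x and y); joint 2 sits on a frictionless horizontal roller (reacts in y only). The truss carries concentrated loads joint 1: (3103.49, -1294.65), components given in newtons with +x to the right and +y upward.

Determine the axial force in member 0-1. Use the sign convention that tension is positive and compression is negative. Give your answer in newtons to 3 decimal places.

N=3 nodes, M=3 members, R=3 reactions → 2N=6, M+R=6
member 0 (0-1): L=8.0169, (cx,cy)=(0.5129,0.8584)
member 1 (0-2): L=8.5000, (cx,cy)=(1.0000,0.0000)
member 2 (1-2): L=8.1619, (cx,cy)=(0.5376,-0.8432)
solve A·x = −loads:
  F[0-1] = +2148.5390 N (tension)
  F[0-2] = +2001.4671 N (tension)
  F[1-2] = -3722.8252 N (compression)
  Rx@0 = -3103.4900 N
  Ry@0 = -1844.3875 N
  Ry@2 = +3139.0375 N

2148.539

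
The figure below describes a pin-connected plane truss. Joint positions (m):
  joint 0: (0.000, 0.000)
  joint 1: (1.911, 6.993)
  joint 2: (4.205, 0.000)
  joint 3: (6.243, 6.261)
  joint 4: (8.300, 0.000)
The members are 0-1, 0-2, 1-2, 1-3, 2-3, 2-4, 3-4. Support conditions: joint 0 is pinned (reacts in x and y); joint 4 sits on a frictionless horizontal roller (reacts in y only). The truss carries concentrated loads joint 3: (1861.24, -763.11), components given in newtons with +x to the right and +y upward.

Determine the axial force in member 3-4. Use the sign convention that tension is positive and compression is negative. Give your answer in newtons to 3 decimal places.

N=5 nodes, M=7 members, R=3 reactions → 2N=10, M+R=10
member 0 (0-1): L=7.2494, (cx,cy)=(0.2636,0.9646)
member 1 (0-2): L=4.2050, (cx,cy)=(1.0000,0.0000)
member 2 (1-2): L=7.3597, (cx,cy)=(0.3117,-0.9502)
member 3 (1-3): L=4.3934, (cx,cy)=(0.9860,-0.1666)
member 4 (2-3): L=6.5843, (cx,cy)=(0.3095,0.9509)
member 5 (2-4): L=4.0950, (cx,cy)=(1.0000,0.0000)
member 6 (3-4): L=6.5902, (cx,cy)=(0.3121,-0.9500)
solve A·x = −loads:
  F[0-1] = +1259.4262 N (tension)
  F[0-2] = +1529.2457 N (tension)
  F[1-2] = -1416.1148 N (compression)
  F[1-3] = +784.3601 N (tension)
  F[2-3] = +1415.0552 N (tension)
  F[2-4] = +649.8524 N (tension)
  F[3-4] = -2082.0071 N (compression)
  Rx@0 = -1861.2400 N
  Ry@0 = -1214.8803 N
  Ry@4 = +1977.9903 N

-2082.007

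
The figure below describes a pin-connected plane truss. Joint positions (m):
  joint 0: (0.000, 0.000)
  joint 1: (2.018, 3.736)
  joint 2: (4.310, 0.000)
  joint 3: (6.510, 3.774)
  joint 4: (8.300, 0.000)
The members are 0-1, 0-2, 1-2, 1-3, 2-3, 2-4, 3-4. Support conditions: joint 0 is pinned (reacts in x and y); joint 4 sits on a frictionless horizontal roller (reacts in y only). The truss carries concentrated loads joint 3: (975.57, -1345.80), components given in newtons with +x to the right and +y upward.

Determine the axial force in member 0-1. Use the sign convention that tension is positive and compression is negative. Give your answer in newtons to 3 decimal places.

174.293

N=5 nodes, M=7 members, R=3 reactions → 2N=10, M+R=10
member 0 (0-1): L=4.2462, (cx,cy)=(0.4753,0.8799)
member 1 (0-2): L=4.3100, (cx,cy)=(1.0000,0.0000)
member 2 (1-2): L=4.3830, (cx,cy)=(0.5229,-0.8524)
member 3 (1-3): L=4.4922, (cx,cy)=(1.0000,0.0085)
member 4 (2-3): L=4.3684, (cx,cy)=(0.5036,0.8639)
member 5 (2-4): L=3.9900, (cx,cy)=(1.0000,0.0000)
member 6 (3-4): L=4.1770, (cx,cy)=(0.4285,-0.9035)
solve A·x = −loads:
  F[0-1] = +174.2930 N (tension)
  F[0-2] = +892.7371 N (tension)
  F[1-2] = -178.1637 N (compression)
  F[1-3] = +176.0056 N (tension)
  F[2-3] = +175.7818 N (tension)
  F[2-4] = +711.0444 N (tension)
  F[3-4] = -1659.2287 N (compression)
  Rx@0 = -975.5700 N
  Ry@0 = -153.3517 N
  Ry@4 = +1499.1517 N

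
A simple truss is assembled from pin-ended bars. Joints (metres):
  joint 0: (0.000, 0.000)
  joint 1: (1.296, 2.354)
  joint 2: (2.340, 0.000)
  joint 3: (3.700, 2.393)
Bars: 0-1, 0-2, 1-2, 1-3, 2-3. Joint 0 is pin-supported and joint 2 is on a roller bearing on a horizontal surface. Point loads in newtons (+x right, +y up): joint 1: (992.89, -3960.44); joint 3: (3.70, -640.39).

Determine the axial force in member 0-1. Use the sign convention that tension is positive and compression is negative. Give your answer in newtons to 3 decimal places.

-447.664

N=4 nodes, M=5 members, R=3 reactions → 2N=8, M+R=8
member 0 (0-1): L=2.6872, (cx,cy)=(0.4823,0.8760)
member 1 (0-2): L=2.3400, (cx,cy)=(1.0000,0.0000)
member 2 (1-2): L=2.5751, (cx,cy)=(0.4054,-0.9141)
member 3 (1-3): L=2.4043, (cx,cy)=(0.9999,0.0162)
member 4 (2-3): L=2.7525, (cx,cy)=(0.4941,0.8694)
solve A·x = −loads:
  F[0-1] = -447.6641 N (compression)
  F[0-2] = +1212.4940 N (tension)
  F[1-2] = -3896.8804 N (compression)
  F[1-3] = +371.1192 N (tension)
  F[2-3] = -743.5097 N (compression)
  Rx@0 = -996.5900 N
  Ry@0 = +392.1589 N
  Ry@2 = +4208.6711 N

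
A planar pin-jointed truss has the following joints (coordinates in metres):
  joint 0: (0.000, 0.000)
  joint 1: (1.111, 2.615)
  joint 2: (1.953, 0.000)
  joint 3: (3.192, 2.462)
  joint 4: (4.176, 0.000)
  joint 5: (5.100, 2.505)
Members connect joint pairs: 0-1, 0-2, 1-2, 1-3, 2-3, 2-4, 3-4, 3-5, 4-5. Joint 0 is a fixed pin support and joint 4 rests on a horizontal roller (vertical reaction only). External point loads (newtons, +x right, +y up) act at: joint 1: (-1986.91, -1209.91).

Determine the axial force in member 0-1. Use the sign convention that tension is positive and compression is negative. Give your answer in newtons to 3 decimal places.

N=6 nodes, M=9 members, R=3 reactions → 2N=12, M+R=12
member 0 (0-1): L=2.8412, (cx,cy)=(0.3910,0.9204)
member 1 (0-2): L=1.9530, (cx,cy)=(1.0000,0.0000)
member 2 (1-2): L=2.7472, (cx,cy)=(0.3065,-0.9519)
member 3 (1-3): L=2.0866, (cx,cy)=(0.9973,-0.0733)
member 4 (2-3): L=2.7562, (cx,cy)=(0.4495,0.8933)
member 5 (2-4): L=2.2230, (cx,cy)=(1.0000,0.0000)
member 6 (3-4): L=2.6514, (cx,cy)=(0.3711,-0.9286)
member 7 (3-5): L=1.9085, (cx,cy)=(0.9997,0.0225)
member 8 (4-5): L=2.6700, (cx,cy)=(0.3461,0.9382)
solve A·x = −loads:
  F[0-1] = -2316.6757 N (compression)
  F[0-2] = -1081.0230 N (compression)
  F[1-2] = +906.9122 N (tension)
  F[1-3] = +805.2290 N (tension)
  F[2-3] = -966.4178 N (compression)
  F[2-4] = -368.6236 N (compression)
  F[3-4] = +993.2452 N (tension)
  F[3-5] = +0.0000 N (tension)
  F[4-5] = -0.0000 N (compression)
  Rx@0 = +1986.9100 N
  Ry@0 = +2132.2183 N
  Ry@4 = -922.3083 N

-2316.676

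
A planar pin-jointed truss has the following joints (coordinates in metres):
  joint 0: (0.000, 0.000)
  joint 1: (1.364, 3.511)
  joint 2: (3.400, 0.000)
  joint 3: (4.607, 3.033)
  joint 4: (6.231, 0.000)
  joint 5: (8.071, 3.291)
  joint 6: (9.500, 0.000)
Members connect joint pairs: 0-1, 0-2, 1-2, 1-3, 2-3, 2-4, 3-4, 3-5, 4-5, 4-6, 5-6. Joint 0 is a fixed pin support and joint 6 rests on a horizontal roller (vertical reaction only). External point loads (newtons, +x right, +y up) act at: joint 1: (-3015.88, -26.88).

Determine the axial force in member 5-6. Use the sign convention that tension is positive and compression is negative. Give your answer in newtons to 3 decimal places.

1210.939

N=7 nodes, M=11 members, R=3 reactions → 2N=14, M+R=14
member 0 (0-1): L=3.7666, (cx,cy)=(0.3621,0.9321)
member 1 (0-2): L=3.4000, (cx,cy)=(1.0000,0.0000)
member 2 (1-2): L=4.0586, (cx,cy)=(0.5016,-0.8651)
member 3 (1-3): L=3.2780, (cx,cy)=(0.9893,-0.1458)
member 4 (2-3): L=3.2643, (cx,cy)=(0.3698,0.9291)
member 5 (2-4): L=2.8310, (cx,cy)=(1.0000,0.0000)
member 6 (3-4): L=3.4404, (cx,cy)=(0.4720,-0.8816)
member 7 (3-5): L=3.4736, (cx,cy)=(0.9972,0.0743)
member 8 (4-5): L=3.7704, (cx,cy)=(0.4880,0.8728)
member 9 (4-6): L=3.2690, (cx,cy)=(1.0000,0.0000)
member 10 (5-6): L=3.5879, (cx,cy)=(0.3983,-0.9173)
solve A·x = −loads:
  F[0-1] = -1220.4600 N (compression)
  F[0-2] = -2573.9198 N (compression)
  F[1-2] = +924.4542 N (tension)
  F[1-3] = +2132.9678 N (tension)
  F[2-3] = -860.7182 N (compression)
  F[2-4] = -1791.9162 N (compression)
  F[3-4] = +1357.2151 N (tension)
  F[3-5] = +1154.4508 N (tension)
  F[4-5] = -1370.8035 N (compression)
  F[4-6] = -482.3022 N (compression)
  F[5-6] = +1210.9388 N (tension)
  Rx@0 = +3015.8800 N
  Ry@0 = +1137.6264 N
  Ry@6 = -1110.7464 N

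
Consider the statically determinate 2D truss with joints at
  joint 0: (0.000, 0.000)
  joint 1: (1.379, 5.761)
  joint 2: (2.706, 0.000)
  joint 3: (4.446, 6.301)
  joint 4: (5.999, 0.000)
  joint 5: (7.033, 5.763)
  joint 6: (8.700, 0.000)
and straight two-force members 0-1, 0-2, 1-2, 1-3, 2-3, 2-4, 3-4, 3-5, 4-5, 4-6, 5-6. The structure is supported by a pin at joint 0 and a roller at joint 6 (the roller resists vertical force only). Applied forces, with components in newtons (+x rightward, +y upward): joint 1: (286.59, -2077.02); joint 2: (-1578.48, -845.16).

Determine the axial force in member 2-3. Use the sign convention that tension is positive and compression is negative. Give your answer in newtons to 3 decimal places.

953.932

N=7 nodes, M=11 members, R=3 reactions → 2N=14, M+R=14
member 0 (0-1): L=5.9237, (cx,cy)=(0.2328,0.9725)
member 1 (0-2): L=2.7060, (cx,cy)=(1.0000,0.0000)
member 2 (1-2): L=5.9119, (cx,cy)=(0.2245,-0.9745)
member 3 (1-3): L=3.1142, (cx,cy)=(0.9849,0.1734)
member 4 (2-3): L=6.5368, (cx,cy)=(0.2662,0.9639)
member 5 (2-4): L=3.2930, (cx,cy)=(1.0000,0.0000)
member 6 (3-4): L=6.4896, (cx,cy)=(0.2393,-0.9709)
member 7 (3-5): L=2.6423, (cx,cy)=(0.9791,-0.2036)
member 8 (4-5): L=5.8550, (cx,cy)=(0.1766,0.9843)
member 9 (4-6): L=2.7010, (cx,cy)=(1.0000,0.0000)
member 10 (5-6): L=5.9993, (cx,cy)=(0.2779,-0.9606)
solve A·x = −loads:
  F[0-1] = -2200.7740 N (compression)
  F[0-2] = -779.5676 N (compression)
  F[1-2] = -76.3031 N (compression)
  F[1-3] = -793.8102 N (compression)
  F[2-3] = +953.9317 N (tension)
  F[2-4] = +527.8638 N (tension)
  F[3-4] = -729.6023 N (compression)
  F[3-5] = -360.8228 N (compression)
  F[4-5] = +719.7149 N (tension)
  F[4-6] = +226.1626 N (tension)
  F[5-6] = -813.9216 N (compression)
  Rx@0 = +1291.8900 N
  Ry@0 = +2140.3112 N
  Ry@6 = +781.8688 N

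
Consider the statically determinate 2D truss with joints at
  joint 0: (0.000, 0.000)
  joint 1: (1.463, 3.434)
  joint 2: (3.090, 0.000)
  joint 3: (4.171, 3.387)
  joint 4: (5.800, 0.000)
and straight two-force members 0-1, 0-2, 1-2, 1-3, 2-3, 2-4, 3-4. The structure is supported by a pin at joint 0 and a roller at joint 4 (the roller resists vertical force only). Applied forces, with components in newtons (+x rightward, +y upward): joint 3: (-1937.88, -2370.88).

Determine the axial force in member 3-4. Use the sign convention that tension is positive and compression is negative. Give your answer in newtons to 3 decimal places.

-636.200

N=5 nodes, M=7 members, R=3 reactions → 2N=10, M+R=10
member 0 (0-1): L=3.7327, (cx,cy)=(0.3919,0.9200)
member 1 (0-2): L=3.0900, (cx,cy)=(1.0000,0.0000)
member 2 (1-2): L=3.7999, (cx,cy)=(0.4282,-0.9037)
member 3 (1-3): L=2.7084, (cx,cy)=(0.9998,-0.0174)
member 4 (2-3): L=3.5553, (cx,cy)=(0.3041,0.9527)
member 5 (2-4): L=2.7100, (cx,cy)=(1.0000,0.0000)
member 6 (3-4): L=3.7584, (cx,cy)=(0.4334,-0.9012)
solve A·x = −loads:
  F[0-1] = -1953.8787 N (compression)
  F[0-2] = -1172.0650 N (compression)
  F[1-2] = +2020.4165 N (tension)
  F[1-3] = -1631.1333 N (compression)
  F[2-3] = -1916.5906 N (compression)
  F[2-4] = +275.7491 N (tension)
  F[3-4] = -636.1998 N (compression)
  Rx@0 = +1937.8800 N
  Ry@0 = +1797.5454 N
  Ry@4 = +573.3346 N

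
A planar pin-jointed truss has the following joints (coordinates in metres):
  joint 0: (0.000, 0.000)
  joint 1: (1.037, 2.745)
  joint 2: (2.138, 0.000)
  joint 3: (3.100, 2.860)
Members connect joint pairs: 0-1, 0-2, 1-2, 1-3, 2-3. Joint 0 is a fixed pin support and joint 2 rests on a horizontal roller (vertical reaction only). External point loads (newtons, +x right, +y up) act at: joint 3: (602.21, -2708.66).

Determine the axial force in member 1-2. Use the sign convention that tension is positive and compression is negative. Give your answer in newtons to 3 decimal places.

-2088.483

N=4 nodes, M=5 members, R=3 reactions → 2N=8, M+R=8
member 0 (0-1): L=2.9343, (cx,cy)=(0.3534,0.9355)
member 1 (0-2): L=2.1380, (cx,cy)=(1.0000,0.0000)
member 2 (1-2): L=2.9576, (cx,cy)=(0.3723,-0.9281)
member 3 (1-3): L=2.0662, (cx,cy)=(0.9984,0.0557)
member 4 (2-3): L=3.0175, (cx,cy)=(0.3188,0.9478)
solve A·x = −loads:
  F[0-1] = +2163.9832 N (tension)
  F[0-2] = -162.5429 N (compression)
  F[1-2] = -2088.4827 N (compression)
  F[1-3] = +1544.6161 N (tension)
  F[2-3] = -2948.4873 N (compression)
  Rx@0 = -602.2100 N
  Ry@0 = -2024.3459 N
  Ry@2 = +4733.0059 N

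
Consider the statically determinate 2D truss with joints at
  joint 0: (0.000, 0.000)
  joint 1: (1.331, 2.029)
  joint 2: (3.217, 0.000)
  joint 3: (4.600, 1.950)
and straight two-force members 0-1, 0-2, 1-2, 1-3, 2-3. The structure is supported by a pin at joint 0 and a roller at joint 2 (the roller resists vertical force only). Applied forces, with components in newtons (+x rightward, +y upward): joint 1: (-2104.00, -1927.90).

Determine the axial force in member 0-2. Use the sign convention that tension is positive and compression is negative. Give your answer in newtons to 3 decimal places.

N=4 nodes, M=5 members, R=3 reactions → 2N=8, M+R=8
member 0 (0-1): L=2.4266, (cx,cy)=(0.5485,0.8361)
member 1 (0-2): L=3.2170, (cx,cy)=(1.0000,0.0000)
member 2 (1-2): L=2.7702, (cx,cy)=(0.6808,-0.7324)
member 3 (1-3): L=3.2700, (cx,cy)=(0.9997,-0.0242)
member 4 (2-3): L=2.3906, (cx,cy)=(0.5785,0.8157)
solve A·x = −loads:
  F[0-1] = -2938.7960 N (compression)
  F[0-2] = -492.0604 N (compression)
  F[1-2] = +722.7415 N (tension)
  F[1-3] = -0.0000 N (tension)
  F[2-3] = +0.0000 N (tension)
  Rx@0 = +2104.0000 N
  Ry@0 = +2457.2693 N
  Ry@2 = -529.3693 N

-492.060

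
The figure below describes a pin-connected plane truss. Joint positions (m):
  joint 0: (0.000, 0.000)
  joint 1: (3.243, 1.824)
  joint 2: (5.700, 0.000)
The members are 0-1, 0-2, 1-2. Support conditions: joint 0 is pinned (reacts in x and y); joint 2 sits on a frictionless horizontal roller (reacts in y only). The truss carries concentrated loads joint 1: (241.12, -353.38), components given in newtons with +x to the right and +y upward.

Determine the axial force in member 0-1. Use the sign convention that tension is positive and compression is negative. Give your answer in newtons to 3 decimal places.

-153.332

N=3 nodes, M=3 members, R=3 reactions → 2N=6, M+R=6
member 0 (0-1): L=3.7208, (cx,cy)=(0.8716,0.4902)
member 1 (0-2): L=5.7000, (cx,cy)=(1.0000,0.0000)
member 2 (1-2): L=3.0600, (cx,cy)=(0.8029,-0.5961)
solve A·x = −loads:
  F[0-1] = -153.3322 N (compression)
  F[0-2] = +374.7639 N (tension)
  F[1-2] = -466.7446 N (compression)
  Rx@0 = -241.1200 N
  Ry@0 = +75.1670 N
  Ry@2 = +278.2130 N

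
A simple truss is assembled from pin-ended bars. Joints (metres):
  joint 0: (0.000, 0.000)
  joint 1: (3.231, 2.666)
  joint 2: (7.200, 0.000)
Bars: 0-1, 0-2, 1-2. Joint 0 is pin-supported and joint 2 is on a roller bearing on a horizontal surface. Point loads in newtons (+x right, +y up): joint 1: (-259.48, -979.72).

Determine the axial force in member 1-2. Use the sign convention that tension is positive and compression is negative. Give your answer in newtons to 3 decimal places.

N=3 nodes, M=3 members, R=3 reactions → 2N=6, M+R=6
member 0 (0-1): L=4.1889, (cx,cy)=(0.7713,0.6364)
member 1 (0-2): L=7.2000, (cx,cy)=(1.0000,0.0000)
member 2 (1-2): L=4.7813, (cx,cy)=(0.8301,-0.5576)
solve A·x = −loads:
  F[0-1] = -999.5396 N (compression)
  F[0-2] = +511.4884 N (tension)
  F[1-2] = -616.1660 N (compression)
  Rx@0 = +259.4800 N
  Ry@0 = +636.1503 N
  Ry@2 = +343.5697 N

-616.166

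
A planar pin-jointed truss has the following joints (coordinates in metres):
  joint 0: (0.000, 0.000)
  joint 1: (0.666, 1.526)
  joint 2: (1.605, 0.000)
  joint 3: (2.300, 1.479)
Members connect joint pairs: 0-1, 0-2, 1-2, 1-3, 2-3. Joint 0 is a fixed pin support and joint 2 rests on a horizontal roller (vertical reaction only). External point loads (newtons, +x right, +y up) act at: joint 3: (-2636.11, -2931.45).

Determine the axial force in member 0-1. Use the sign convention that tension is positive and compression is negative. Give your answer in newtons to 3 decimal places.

-1265.425

N=4 nodes, M=5 members, R=3 reactions → 2N=8, M+R=8
member 0 (0-1): L=1.6650, (cx,cy)=(0.4000,0.9165)
member 1 (0-2): L=1.6050, (cx,cy)=(1.0000,0.0000)
member 2 (1-2): L=1.7918, (cx,cy)=(0.5241,-0.8517)
member 3 (1-3): L=1.6347, (cx,cy)=(0.9996,-0.0288)
member 4 (2-3): L=1.6342, (cx,cy)=(0.4253,0.9051)
solve A·x = −loads:
  F[0-1] = -1265.4248 N (compression)
  F[0-2] = -2129.9407 N (compression)
  F[1-2] = +1403.7006 N (tension)
  F[1-3] = -1242.3150 N (compression)
  F[2-3] = -3278.4429 N (compression)
  Rx@0 = +2636.1100 N
  Ry@0 = +1159.7813 N
  Ry@2 = +1771.6687 N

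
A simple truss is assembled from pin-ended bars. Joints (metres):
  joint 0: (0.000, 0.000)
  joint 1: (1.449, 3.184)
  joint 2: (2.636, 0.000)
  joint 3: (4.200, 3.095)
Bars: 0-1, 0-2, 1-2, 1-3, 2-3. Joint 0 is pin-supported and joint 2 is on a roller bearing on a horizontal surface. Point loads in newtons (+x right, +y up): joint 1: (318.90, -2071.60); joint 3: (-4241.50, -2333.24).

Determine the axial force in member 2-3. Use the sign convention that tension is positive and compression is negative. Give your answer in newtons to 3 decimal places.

N=4 nodes, M=5 members, R=3 reactions → 2N=8, M+R=8
member 0 (0-1): L=3.4982, (cx,cy)=(0.4142,0.9102)
member 1 (0-2): L=2.6360, (cx,cy)=(1.0000,0.0000)
member 2 (1-2): L=3.3981, (cx,cy)=(0.3493,-0.9370)
member 3 (1-3): L=2.7524, (cx,cy)=(0.9995,-0.0323)
member 4 (2-3): L=3.4677, (cx,cy)=(0.4510,0.8925)
solve A·x = −loads:
  F[0-1] = -4552.2279 N (compression)
  F[0-2] = -2037.0121 N (compression)
  F[1-2] = +2315.0690 N (tension)
  F[1-3] = -3014.7568 N (compression)
  F[2-3] = -2723.4498 N (compression)
  Rx@0 = +3922.6000 N
  Ry@0 = +4143.3485 N
  Ry@2 = +261.4915 N

-2723.450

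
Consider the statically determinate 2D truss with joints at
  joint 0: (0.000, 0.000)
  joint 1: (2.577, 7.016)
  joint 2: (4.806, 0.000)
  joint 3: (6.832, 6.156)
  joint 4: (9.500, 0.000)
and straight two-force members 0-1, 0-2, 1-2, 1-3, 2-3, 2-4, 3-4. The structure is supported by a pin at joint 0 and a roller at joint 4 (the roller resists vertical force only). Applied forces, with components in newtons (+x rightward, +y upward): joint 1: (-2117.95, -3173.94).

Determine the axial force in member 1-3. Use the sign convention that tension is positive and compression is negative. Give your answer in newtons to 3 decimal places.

N=5 nodes, M=7 members, R=3 reactions → 2N=10, M+R=10
member 0 (0-1): L=7.4743, (cx,cy)=(0.3448,0.9387)
member 1 (0-2): L=4.8060, (cx,cy)=(1.0000,0.0000)
member 2 (1-2): L=7.3616, (cx,cy)=(0.3028,-0.9531)
member 3 (1-3): L=4.3410, (cx,cy)=(0.9802,-0.1981)
member 4 (2-3): L=6.4808, (cx,cy)=(0.3126,0.9499)
member 5 (2-4): L=4.6940, (cx,cy)=(1.0000,0.0000)
member 6 (3-4): L=6.7093, (cx,cy)=(0.3977,-0.9175)
solve A·x = −loads:
  F[0-1] = -4130.3920 N (compression)
  F[0-2] = -693.8678 N (compression)
  F[1-2] = +631.2066 N (tension)
  F[1-3] = +512.9115 N (tension)
  F[2-3] = -633.3183 N (compression)
  F[2-4] = -304.7608 N (compression)
  F[3-4] = +766.3900 N (tension)
  Rx@0 = +2117.9500 N
  Ry@0 = +3877.1288 N
  Ry@4 = -703.1888 N

512.911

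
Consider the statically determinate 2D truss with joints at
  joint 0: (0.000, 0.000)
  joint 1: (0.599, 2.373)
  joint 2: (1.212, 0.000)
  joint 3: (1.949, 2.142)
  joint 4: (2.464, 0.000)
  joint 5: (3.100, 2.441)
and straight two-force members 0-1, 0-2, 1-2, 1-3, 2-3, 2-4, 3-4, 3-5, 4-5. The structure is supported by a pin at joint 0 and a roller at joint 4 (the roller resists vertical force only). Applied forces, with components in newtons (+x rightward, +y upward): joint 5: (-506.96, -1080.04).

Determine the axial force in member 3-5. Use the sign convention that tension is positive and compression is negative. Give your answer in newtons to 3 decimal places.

N=6 nodes, M=9 members, R=3 reactions → 2N=12, M+R=12
member 0 (0-1): L=2.4474, (cx,cy)=(0.2447,0.9696)
member 1 (0-2): L=1.2120, (cx,cy)=(1.0000,0.0000)
member 2 (1-2): L=2.4509, (cx,cy)=(0.2501,-0.9682)
member 3 (1-3): L=1.3696, (cx,cy)=(0.9857,-0.1687)
member 4 (2-3): L=2.2652, (cx,cy)=(0.3254,0.9456)
member 5 (2-4): L=1.2520, (cx,cy)=(1.0000,0.0000)
member 6 (3-4): L=2.2030, (cx,cy)=(0.2338,-0.9723)
member 7 (3-5): L=1.1892, (cx,cy)=(0.9679,0.2514)
member 8 (4-5): L=2.5225, (cx,cy)=(0.2521,0.9677)
solve A·x = −loads:
  F[0-1] = -230.4602 N (compression)
  F[0-2] = -450.5557 N (compression)
  F[1-2] = +251.8886 N (tension)
  F[1-3] = -121.1401 N (compression)
  F[2-3] = -257.9151 N (compression)
  F[2-4] = -303.6423 N (compression)
  F[3-4] = +165.1805 N (tension)
  F[3-5] = -249.9614 N (compression)
  F[4-5] = -1051.1520 N (compression)
  Rx@0 = +506.9600 N
  Ry@0 = +223.4513 N
  Ry@4 = +856.5887 N

-249.961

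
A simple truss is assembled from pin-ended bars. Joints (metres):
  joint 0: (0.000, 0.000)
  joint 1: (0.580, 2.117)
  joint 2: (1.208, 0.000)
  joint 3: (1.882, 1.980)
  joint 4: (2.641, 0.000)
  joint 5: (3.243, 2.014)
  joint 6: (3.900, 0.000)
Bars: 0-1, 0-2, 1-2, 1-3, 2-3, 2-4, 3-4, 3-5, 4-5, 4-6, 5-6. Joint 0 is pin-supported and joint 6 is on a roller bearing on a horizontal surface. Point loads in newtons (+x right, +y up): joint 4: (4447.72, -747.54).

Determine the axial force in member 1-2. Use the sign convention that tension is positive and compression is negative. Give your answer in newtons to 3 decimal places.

267.316

N=7 nodes, M=11 members, R=3 reactions → 2N=14, M+R=14
member 0 (0-1): L=2.1950, (cx,cy)=(0.2642,0.9645)
member 1 (0-2): L=1.2080, (cx,cy)=(1.0000,0.0000)
member 2 (1-2): L=2.2082, (cx,cy)=(0.2844,-0.9587)
member 3 (1-3): L=1.3092, (cx,cy)=(0.9945,-0.1046)
member 4 (2-3): L=2.0916, (cx,cy)=(0.3222,0.9467)
member 5 (2-4): L=1.4330, (cx,cy)=(1.0000,0.0000)
member 6 (3-4): L=2.1205, (cx,cy)=(0.3579,-0.9337)
member 7 (3-5): L=1.3614, (cx,cy)=(0.9997,0.0250)
member 8 (4-5): L=2.1020, (cx,cy)=(0.2864,0.9581)
member 9 (4-6): L=1.2590, (cx,cy)=(1.0000,0.0000)
member 10 (5-6): L=2.1185, (cx,cy)=(0.3101,-0.9507)
solve A·x = −loads:
  F[0-1] = -250.2143 N (compression)
  F[0-2] = +4513.8354 N (tension)
  F[1-2] = +267.3159 N (tension)
  F[1-3] = -142.9239 N (compression)
  F[2-3] = -270.7187 N (compression)
  F[2-4] = +4677.0971 N (tension)
  F[3-4] = +249.9141 N (tension)
  F[3-5] = -318.9298 N (compression)
  F[4-5] = +536.6624 N (tension)
  F[4-6] = +165.1369 N (tension)
  F[5-6] = -532.4731 N (compression)
  Rx@0 = -4447.7200 N
  Ry@0 = +241.3212 N
  Ry@6 = +506.2188 N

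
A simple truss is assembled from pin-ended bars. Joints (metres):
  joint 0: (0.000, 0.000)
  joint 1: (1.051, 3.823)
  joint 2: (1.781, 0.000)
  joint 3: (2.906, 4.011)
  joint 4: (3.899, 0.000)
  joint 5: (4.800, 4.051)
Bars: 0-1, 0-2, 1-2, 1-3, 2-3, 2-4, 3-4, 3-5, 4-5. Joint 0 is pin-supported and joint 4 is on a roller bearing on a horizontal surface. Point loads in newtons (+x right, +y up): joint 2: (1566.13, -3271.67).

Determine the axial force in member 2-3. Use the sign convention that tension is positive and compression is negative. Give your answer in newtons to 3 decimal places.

N=6 nodes, M=9 members, R=3 reactions → 2N=12, M+R=12
member 0 (0-1): L=3.9648, (cx,cy)=(0.2651,0.9642)
member 1 (0-2): L=1.7810, (cx,cy)=(1.0000,0.0000)
member 2 (1-2): L=3.8921, (cx,cy)=(0.1876,-0.9823)
member 3 (1-3): L=1.8645, (cx,cy)=(0.9949,0.1008)
member 4 (2-3): L=4.1658, (cx,cy)=(0.2701,0.9628)
member 5 (2-4): L=2.1180, (cx,cy)=(1.0000,0.0000)
member 6 (3-4): L=4.1321, (cx,cy)=(0.2403,-0.9707)
member 7 (3-5): L=1.8944, (cx,cy)=(0.9998,0.0211)
member 8 (4-5): L=4.1500, (cx,cy)=(0.2171,0.9761)
solve A·x = −loads:
  F[0-1] = -1843.1608 N (compression)
  F[0-2] = +2054.7156 N (tension)
  F[1-2] = +1725.5298 N (tension)
  F[1-3] = -816.3879 N (compression)
  F[2-3] = +1637.6098 N (tension)
  F[2-4] = +369.9787 N (tension)
  F[3-4] = -1539.5625 N (compression)
  F[3-5] = +0.0000 N (tension)
  F[4-5] = -0.0000 N (compression)
  Rx@0 = -1566.1300 N
  Ry@0 = +1777.2242 N
  Ry@4 = +1494.4458 N

1637.610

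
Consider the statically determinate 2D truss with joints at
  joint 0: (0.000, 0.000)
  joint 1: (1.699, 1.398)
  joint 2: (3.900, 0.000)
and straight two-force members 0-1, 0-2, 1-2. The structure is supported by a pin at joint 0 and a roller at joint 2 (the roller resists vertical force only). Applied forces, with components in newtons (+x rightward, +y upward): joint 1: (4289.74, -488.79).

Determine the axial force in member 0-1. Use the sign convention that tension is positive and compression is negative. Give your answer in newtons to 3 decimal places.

1985.956

N=3 nodes, M=3 members, R=3 reactions → 2N=6, M+R=6
member 0 (0-1): L=2.2002, (cx,cy)=(0.7722,0.6354)
member 1 (0-2): L=3.9000, (cx,cy)=(1.0000,0.0000)
member 2 (1-2): L=2.6075, (cx,cy)=(0.8441,-0.5362)
solve A·x = −loads:
  F[0-1] = +1985.9560 N (tension)
  F[0-2] = +2756.1995 N (tension)
  F[1-2] = -3265.1783 N (compression)
  Rx@0 = -4289.7400 N
  Ry@0 = -1261.8538 N
  Ry@2 = +1750.6438 N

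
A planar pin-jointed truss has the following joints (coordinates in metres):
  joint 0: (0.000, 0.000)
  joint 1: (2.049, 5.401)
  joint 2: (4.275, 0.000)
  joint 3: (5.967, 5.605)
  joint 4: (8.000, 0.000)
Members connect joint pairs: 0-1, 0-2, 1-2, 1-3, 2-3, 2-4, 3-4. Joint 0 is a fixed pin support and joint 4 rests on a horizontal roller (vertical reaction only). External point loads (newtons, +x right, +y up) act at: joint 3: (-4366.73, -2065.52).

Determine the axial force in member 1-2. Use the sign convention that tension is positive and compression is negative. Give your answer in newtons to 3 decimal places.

3720.415

N=5 nodes, M=7 members, R=3 reactions → 2N=10, M+R=10
member 0 (0-1): L=5.7766, (cx,cy)=(0.3547,0.9350)
member 1 (0-2): L=4.2750, (cx,cy)=(1.0000,0.0000)
member 2 (1-2): L=5.8417, (cx,cy)=(0.3811,-0.9246)
member 3 (1-3): L=3.9233, (cx,cy)=(0.9986,0.0520)
member 4 (2-3): L=5.8548, (cx,cy)=(0.2890,0.9573)
member 5 (2-4): L=3.7250, (cx,cy)=(1.0000,0.0000)
member 6 (3-4): L=5.9623, (cx,cy)=(0.3410,-0.9401)
solve A·x = −loads:
  F[0-1] = -3833.6105 N (compression)
  F[0-2] = -3006.9237 N (compression)
  F[1-2] = +3720.4152 N (tension)
  F[1-3] = -2781.2370 N (compression)
  F[2-3] = -3593.0349 N (compression)
  F[2-4] = -550.8942 N (compression)
  F[3-4] = +1615.6423 N (tension)
  Rx@0 = +4366.7300 N
  Ry@0 = +3584.3405 N
  Ry@4 = -1518.8205 N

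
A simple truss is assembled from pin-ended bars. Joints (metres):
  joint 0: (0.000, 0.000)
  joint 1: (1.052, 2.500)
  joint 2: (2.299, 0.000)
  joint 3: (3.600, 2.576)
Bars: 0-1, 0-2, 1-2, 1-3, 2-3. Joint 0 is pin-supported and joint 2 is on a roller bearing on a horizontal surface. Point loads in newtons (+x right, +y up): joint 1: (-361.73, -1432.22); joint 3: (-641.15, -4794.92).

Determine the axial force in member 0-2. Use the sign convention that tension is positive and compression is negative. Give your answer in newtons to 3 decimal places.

-1349.969

N=4 nodes, M=5 members, R=3 reactions → 2N=8, M+R=8
member 0 (0-1): L=2.7123, (cx,cy)=(0.3879,0.9217)
member 1 (0-2): L=2.2990, (cx,cy)=(1.0000,0.0000)
member 2 (1-2): L=2.7937, (cx,cy)=(0.4464,-0.8949)
member 3 (1-3): L=2.5491, (cx,cy)=(0.9996,0.0298)
member 4 (2-3): L=2.8859, (cx,cy)=(0.4508,0.8926)
solve A·x = −loads:
  F[0-1] = +894.8831 N (tension)
  F[0-2] = -1349.9686 N (compression)
  F[1-2] = -2461.9935 N (compression)
  F[1-3] = +1808.5441 N (tension)
  F[2-3] = -5432.1554 N (compression)
  Rx@0 = +1002.8800 N
  Ry@0 = -824.8304 N
  Ry@2 = +7051.9704 N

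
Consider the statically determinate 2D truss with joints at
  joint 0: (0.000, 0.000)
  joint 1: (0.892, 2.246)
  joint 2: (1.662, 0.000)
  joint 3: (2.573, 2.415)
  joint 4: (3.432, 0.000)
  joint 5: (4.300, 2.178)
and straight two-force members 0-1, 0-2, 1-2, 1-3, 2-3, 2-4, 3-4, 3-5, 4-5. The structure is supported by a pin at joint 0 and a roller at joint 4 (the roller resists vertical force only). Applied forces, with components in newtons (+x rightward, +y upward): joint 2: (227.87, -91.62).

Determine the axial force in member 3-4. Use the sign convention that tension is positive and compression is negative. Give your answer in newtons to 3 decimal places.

N=6 nodes, M=9 members, R=3 reactions → 2N=12, M+R=12
member 0 (0-1): L=2.4166, (cx,cy)=(0.3691,0.9294)
member 1 (0-2): L=1.6620, (cx,cy)=(1.0000,0.0000)
member 2 (1-2): L=2.3743, (cx,cy)=(0.3243,-0.9460)
member 3 (1-3): L=1.6895, (cx,cy)=(0.9950,0.1000)
member 4 (2-3): L=2.5811, (cx,cy)=(0.3529,0.9356)
member 5 (2-4): L=1.7700, (cx,cy)=(1.0000,0.0000)
member 6 (3-4): L=2.5632, (cx,cy)=(0.3351,-0.9422)
member 7 (3-5): L=1.7432, (cx,cy)=(0.9907,-0.1360)
member 8 (4-5): L=2.3446, (cx,cy)=(0.3702,0.9289)
solve A·x = −loads:
  F[0-1] = -50.8417 N (compression)
  F[0-2] = +246.6360 N (tension)
  F[1-2] = +46.3590 N (tension)
  F[1-3] = -33.9707 N (compression)
  F[2-3] = +51.0521 N (tension)
  F[2-4] = +15.7816 N (tension)
  F[3-4] = -47.0916 N (compression)
  F[3-5] = +0.0000 N (tension)
  F[4-5] = -0.0000 N (compression)
  Rx@0 = -227.8700 N
  Ry@0 = +47.2516 N
  Ry@4 = +44.3684 N

-47.092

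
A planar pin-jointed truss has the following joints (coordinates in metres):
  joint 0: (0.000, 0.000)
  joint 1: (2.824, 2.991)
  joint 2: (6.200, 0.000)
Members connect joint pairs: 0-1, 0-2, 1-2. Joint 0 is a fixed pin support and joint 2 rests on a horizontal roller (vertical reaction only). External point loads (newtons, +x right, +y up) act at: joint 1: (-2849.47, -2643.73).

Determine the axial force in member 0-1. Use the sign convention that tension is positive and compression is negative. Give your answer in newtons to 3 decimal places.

-3870.359

N=3 nodes, M=3 members, R=3 reactions → 2N=6, M+R=6
member 0 (0-1): L=4.1135, (cx,cy)=(0.6865,0.7271)
member 1 (0-2): L=6.2000, (cx,cy)=(1.0000,0.0000)
member 2 (1-2): L=4.5104, (cx,cy)=(0.7485,-0.6631)
solve A·x = −loads:
  F[0-1] = -3870.3588 N (compression)
  F[0-2] = -192.4050 N (compression)
  F[1-2] = +257.0552 N (tension)
  Rx@0 = +2849.4700 N
  Ry@0 = +2814.1931 N
  Ry@2 = -170.4631 N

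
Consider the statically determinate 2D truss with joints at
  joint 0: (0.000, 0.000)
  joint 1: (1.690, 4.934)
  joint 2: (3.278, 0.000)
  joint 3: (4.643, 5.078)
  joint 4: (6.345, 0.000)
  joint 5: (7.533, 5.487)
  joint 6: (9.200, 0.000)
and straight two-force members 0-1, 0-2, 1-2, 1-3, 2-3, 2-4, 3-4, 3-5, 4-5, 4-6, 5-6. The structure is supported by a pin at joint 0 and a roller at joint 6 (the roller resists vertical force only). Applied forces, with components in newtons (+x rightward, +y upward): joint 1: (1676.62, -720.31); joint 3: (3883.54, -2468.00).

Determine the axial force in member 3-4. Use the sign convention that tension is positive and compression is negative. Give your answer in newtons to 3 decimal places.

-5016.441

N=7 nodes, M=11 members, R=3 reactions → 2N=14, M+R=14
member 0 (0-1): L=5.2154, (cx,cy)=(0.3240,0.9460)
member 1 (0-2): L=3.2780, (cx,cy)=(1.0000,0.0000)
member 2 (1-2): L=5.1833, (cx,cy)=(0.3064,-0.9519)
member 3 (1-3): L=2.9565, (cx,cy)=(0.9988,0.0487)
member 4 (2-3): L=5.2583, (cx,cy)=(0.2596,0.9657)
member 5 (2-4): L=3.0670, (cx,cy)=(1.0000,0.0000)
member 6 (3-4): L=5.3556, (cx,cy)=(0.3178,-0.9482)
member 7 (3-5): L=2.9188, (cx,cy)=(0.9901,0.1401)
member 8 (4-5): L=5.6141, (cx,cy)=(0.2116,0.9774)
member 9 (4-6): L=2.8550, (cx,cy)=(1.0000,0.0000)
member 10 (5-6): L=5.7346, (cx,cy)=(0.2907,-0.9568)
solve A·x = −loads:
  F[0-1] = +1302.5479 N (tension)
  F[0-2] = +5138.0824 N (tension)
  F[1-2] = -2082.7939 N (compression)
  F[1-3] = -617.1664 N (compression)
  F[2-3] = +2053.0171 N (tension)
  F[2-4] = +3967.0281 N (tension)
  F[3-4] = -5016.4412 N (compression)
  F[3-5] = -2396.4687 N (compression)
  F[4-5] = +4866.5914 N (tension)
  F[4-6] = +1343.0110 N (tension)
  F[5-6] = -4620.0842 N (compression)
  Rx@0 = -5560.1600 N
  Ry@0 = -1232.2669 N
  Ry@6 = +4420.5769 N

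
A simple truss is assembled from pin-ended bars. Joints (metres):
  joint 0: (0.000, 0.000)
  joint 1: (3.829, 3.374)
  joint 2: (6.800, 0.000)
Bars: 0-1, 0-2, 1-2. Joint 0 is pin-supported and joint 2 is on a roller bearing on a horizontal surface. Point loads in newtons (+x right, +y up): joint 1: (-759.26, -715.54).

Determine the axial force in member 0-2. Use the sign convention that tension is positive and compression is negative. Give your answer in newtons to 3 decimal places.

23.058

N=3 nodes, M=3 members, R=3 reactions → 2N=6, M+R=6
member 0 (0-1): L=5.1034, (cx,cy)=(0.7503,0.6611)
member 1 (0-2): L=6.8000, (cx,cy)=(1.0000,0.0000)
member 2 (1-2): L=4.4956, (cx,cy)=(0.6609,-0.7505)
solve A·x = −loads:
  F[0-1] = -1042.7036 N (compression)
  F[0-2] = +23.0576 N (tension)
  F[1-2] = -34.8901 N (compression)
  Rx@0 = +759.2600 N
  Ry@0 = +689.3548 N
  Ry@2 = +26.1852 N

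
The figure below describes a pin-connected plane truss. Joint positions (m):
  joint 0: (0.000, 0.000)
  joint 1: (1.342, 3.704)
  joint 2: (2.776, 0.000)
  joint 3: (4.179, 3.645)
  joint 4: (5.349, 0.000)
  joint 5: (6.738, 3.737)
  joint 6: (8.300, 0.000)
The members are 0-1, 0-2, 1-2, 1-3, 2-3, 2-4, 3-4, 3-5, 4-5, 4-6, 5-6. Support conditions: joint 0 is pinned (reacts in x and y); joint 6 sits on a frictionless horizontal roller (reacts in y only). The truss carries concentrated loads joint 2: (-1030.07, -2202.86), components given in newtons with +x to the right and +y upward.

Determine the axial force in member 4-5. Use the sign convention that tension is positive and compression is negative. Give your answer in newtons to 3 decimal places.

808.628

N=7 nodes, M=11 members, R=3 reactions → 2N=14, M+R=14
member 0 (0-1): L=3.9396, (cx,cy)=(0.3406,0.9402)
member 1 (0-2): L=2.7760, (cx,cy)=(1.0000,0.0000)
member 2 (1-2): L=3.9719, (cx,cy)=(0.3610,-0.9326)
member 3 (1-3): L=2.8376, (cx,cy)=(0.9998,-0.0208)
member 4 (2-3): L=3.9057, (cx,cy)=(0.3592,0.9333)
member 5 (2-4): L=2.5730, (cx,cy)=(1.0000,0.0000)
member 6 (3-4): L=3.8282, (cx,cy)=(0.3056,-0.9522)
member 7 (3-5): L=2.5607, (cx,cy)=(0.9994,0.0359)
member 8 (4-5): L=3.9868, (cx,cy)=(0.3484,0.9373)
member 9 (4-6): L=2.9510, (cx,cy)=(1.0000,0.0000)
member 10 (5-6): L=4.0503, (cx,cy)=(0.3856,-0.9226)
solve A·x = −loads:
  F[0-1] = -1559.3567 N (compression)
  F[0-2] = -498.8872 N (compression)
  F[1-2] = +1596.8365 N (tension)
  F[1-3] = -1107.9386 N (compression)
  F[2-3] = +764.7736 N (tension)
  F[2-4] = +832.9776 N (tension)
  F[3-4] = -796.0543 N (compression)
  F[3-5] = -590.0616 N (compression)
  F[4-5] = +808.6277 N (tension)
  F[4-6] = +307.9542 N (tension)
  F[5-6] = -798.5341 N (compression)
  Rx@0 = +1030.0700 N
  Ry@0 = +1466.0962 N
  Ry@6 = +736.7638 N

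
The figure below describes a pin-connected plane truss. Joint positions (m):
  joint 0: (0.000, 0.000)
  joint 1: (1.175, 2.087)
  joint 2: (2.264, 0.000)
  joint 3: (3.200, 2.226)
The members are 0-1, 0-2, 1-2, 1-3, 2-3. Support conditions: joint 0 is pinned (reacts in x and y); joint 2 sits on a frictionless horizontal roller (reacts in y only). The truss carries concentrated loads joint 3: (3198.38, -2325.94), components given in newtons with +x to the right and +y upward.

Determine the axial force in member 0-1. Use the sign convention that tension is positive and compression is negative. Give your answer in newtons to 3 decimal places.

4712.384

N=4 nodes, M=5 members, R=3 reactions → 2N=8, M+R=8
member 0 (0-1): L=2.3950, (cx,cy)=(0.4906,0.8714)
member 1 (0-2): L=2.2640, (cx,cy)=(1.0000,0.0000)
member 2 (1-2): L=2.3540, (cx,cy)=(0.4626,-0.8866)
member 3 (1-3): L=2.0298, (cx,cy)=(0.9977,0.0685)
member 4 (2-3): L=2.4148, (cx,cy)=(0.3876,0.9218)
solve A·x = −loads:
  F[0-1] = +4712.3836 N (tension)
  F[0-2] = +886.4931 N (tension)
  F[1-2] = -4298.7488 N (compression)
  F[1-3] = +4310.6487 N (tension)
  F[2-3] = -2843.4294 N (compression)
  Rx@0 = -3198.3800 N
  Ry@0 = -4106.3046 N
  Ry@2 = +6432.2446 N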